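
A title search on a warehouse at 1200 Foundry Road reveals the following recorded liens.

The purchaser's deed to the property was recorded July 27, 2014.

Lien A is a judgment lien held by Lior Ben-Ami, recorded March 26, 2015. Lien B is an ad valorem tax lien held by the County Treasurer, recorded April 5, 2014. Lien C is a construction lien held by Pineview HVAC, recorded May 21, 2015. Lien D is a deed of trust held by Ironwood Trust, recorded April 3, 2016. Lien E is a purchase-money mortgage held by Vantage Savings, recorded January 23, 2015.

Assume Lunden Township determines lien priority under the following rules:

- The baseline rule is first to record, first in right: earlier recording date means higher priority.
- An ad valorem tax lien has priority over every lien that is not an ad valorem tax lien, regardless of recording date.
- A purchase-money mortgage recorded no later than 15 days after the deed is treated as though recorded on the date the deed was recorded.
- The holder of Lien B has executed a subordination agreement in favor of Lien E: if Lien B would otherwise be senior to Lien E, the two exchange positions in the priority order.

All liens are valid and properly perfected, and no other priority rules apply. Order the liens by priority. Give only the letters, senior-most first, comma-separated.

Adjusting effective dates: E was recorded 180 days after the deed, outside the 15-day window, so it keeps its recording date.
As an ad valorem tax lien, B is senior to every other lien.
The other liens, earliest effective date first: E (January 23, 2015), A (March 26, 2015), C (May 21, 2015), D (April 3, 2016).
B would otherwise be senior to E, so under the subordination agreement B and E exchange positions.

E, B, A, C, D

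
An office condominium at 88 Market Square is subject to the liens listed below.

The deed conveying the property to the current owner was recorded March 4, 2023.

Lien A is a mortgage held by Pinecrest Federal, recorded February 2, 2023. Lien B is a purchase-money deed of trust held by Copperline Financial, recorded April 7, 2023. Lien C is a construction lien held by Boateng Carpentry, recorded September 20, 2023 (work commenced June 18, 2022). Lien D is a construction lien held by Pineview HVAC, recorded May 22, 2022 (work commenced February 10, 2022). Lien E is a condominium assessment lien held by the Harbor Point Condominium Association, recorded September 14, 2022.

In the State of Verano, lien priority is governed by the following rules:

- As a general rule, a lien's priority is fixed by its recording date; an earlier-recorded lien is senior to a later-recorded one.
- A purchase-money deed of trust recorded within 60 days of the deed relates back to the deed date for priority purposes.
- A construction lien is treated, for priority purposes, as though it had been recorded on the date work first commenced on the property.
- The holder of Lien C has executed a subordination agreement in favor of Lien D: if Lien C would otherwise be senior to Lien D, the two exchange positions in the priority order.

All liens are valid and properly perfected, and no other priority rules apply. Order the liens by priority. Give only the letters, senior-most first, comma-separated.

D, C, E, A, B

Effective dates after the stated exceptions: B relates back to the deed date March 4, 2023; C relates back to June 18, 2022 (work commenced); D's effective date is February 10, 2022, when work began.
Ordering by effective date: D (February 10, 2022), C (June 18, 2022), E (September 14, 2022), A (February 2, 2023), B (March 4, 2023).
C already ranks below D; the subordination has no effect.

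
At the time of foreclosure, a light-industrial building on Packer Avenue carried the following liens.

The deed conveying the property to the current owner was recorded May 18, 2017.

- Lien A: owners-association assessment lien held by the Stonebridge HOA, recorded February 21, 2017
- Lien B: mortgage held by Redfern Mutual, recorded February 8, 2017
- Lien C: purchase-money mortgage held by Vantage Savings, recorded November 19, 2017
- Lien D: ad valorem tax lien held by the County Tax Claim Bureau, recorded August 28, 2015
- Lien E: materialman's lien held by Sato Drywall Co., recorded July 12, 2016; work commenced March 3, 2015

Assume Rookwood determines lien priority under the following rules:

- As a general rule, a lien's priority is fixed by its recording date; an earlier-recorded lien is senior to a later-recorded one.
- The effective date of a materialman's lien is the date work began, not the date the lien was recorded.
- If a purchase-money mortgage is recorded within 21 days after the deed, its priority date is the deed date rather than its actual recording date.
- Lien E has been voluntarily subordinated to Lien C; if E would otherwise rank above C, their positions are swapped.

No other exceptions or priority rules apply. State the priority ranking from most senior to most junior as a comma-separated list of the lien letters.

Adjusting effective dates: C missed the 21-day window (185 days after the deed), so its recording date stands; E relates back to March 3, 2015 (work commenced).
By effective date, earliest first: E (March 3, 2015), D (August 28, 2015), B (February 8, 2017), A (February 21, 2017), C (November 19, 2017).
The subordination applies — E was senior to C — so E and C swap.

C, D, B, A, E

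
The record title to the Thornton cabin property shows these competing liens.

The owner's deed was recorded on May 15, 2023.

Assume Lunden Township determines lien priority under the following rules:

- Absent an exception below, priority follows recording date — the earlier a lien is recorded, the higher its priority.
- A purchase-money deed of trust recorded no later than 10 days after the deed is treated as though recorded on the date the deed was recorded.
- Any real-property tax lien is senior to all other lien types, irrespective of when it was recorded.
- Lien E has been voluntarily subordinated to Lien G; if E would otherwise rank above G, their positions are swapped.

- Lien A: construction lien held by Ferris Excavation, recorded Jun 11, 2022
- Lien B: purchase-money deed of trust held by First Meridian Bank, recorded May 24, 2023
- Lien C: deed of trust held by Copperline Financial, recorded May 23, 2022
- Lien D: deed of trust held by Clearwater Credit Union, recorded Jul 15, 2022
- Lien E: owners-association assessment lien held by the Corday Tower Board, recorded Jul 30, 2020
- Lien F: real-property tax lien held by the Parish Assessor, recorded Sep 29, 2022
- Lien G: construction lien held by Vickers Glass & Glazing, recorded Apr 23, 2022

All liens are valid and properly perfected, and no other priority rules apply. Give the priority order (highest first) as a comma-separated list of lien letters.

First, effective dates: B was recorded within the 10-day window, so its effective date is the deed date May 15, 2023.
F is a real-property tax lien, so it outranks all other liens regardless of date.
Among the remaining liens, by effective date: E (Jul 30, 2020), G (Apr 23, 2022), C (May 23, 2022), A (Jun 11, 2022), D (Jul 15, 2022), B (May 15, 2023).
E is senior to G before the subordination, so the two trade places.

F, G, E, C, A, D, B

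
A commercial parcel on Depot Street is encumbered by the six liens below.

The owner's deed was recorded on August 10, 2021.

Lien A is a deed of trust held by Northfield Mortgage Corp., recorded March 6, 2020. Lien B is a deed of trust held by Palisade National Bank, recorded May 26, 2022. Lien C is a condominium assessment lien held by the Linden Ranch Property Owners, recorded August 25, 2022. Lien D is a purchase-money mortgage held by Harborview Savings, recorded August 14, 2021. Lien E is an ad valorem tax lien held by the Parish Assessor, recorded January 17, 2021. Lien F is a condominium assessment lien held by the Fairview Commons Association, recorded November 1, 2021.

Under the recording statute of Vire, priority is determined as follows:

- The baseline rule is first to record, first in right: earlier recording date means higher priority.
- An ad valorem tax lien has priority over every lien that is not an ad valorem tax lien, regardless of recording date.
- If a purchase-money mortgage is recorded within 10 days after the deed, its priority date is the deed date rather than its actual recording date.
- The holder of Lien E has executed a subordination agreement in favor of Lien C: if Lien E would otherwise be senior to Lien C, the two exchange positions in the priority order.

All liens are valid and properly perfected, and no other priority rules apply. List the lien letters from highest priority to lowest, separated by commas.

C, A, D, F, B, E

Effective dates after the stated exceptions: D's effective date is the deed date, August 10, 2021.
E is an ad valorem tax lien and takes priority over every other lien.
The other liens, earliest effective date first: A (March 6, 2020), D (August 10, 2021), F (November 1, 2021), B (May 26, 2022), C (August 25, 2022).
The subordination applies — E was senior to C — so E and C swap.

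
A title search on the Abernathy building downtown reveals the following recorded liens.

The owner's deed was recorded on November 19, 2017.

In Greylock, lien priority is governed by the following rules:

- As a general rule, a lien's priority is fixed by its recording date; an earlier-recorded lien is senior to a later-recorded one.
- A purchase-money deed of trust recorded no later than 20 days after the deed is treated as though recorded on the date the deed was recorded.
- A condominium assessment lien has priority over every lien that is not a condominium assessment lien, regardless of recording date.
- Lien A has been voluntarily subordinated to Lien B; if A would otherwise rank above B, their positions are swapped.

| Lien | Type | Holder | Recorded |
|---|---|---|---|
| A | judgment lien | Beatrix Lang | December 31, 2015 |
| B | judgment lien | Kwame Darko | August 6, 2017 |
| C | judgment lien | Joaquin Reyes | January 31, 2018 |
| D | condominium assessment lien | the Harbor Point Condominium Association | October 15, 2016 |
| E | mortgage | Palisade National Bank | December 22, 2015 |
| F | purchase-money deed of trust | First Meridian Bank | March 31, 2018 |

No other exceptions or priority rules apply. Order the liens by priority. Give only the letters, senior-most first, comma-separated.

Effective dates: F missed the 20-day window (132 days after the deed), so its recording date stands.
D, as a condominium assessment lien, has superpriority and ranks first.
Ordering the rest by effective date: E (December 22, 2015), A (December 31, 2015), B (August 6, 2017), C (January 31, 2018), F (March 31, 2018).
Because A would otherwise rank above B, the subordination swaps them.

D, E, B, A, C, F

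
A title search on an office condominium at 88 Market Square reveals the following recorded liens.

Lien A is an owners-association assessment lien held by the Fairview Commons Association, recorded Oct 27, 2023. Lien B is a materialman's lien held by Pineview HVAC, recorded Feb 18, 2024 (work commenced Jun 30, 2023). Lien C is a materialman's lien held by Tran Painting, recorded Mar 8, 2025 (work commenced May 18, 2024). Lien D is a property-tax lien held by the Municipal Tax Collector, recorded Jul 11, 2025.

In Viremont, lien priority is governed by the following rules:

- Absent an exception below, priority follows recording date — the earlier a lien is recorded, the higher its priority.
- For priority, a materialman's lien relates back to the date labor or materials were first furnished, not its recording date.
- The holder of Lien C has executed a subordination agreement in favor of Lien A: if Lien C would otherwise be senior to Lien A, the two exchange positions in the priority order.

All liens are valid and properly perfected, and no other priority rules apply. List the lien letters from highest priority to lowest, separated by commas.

Adjusting effective dates: B relates back to Jun 30, 2023 (work commenced); C relates back to May 18, 2024 (work commenced).
By effective date: B (Jun 30, 2023), A (Oct 27, 2023), C (May 18, 2024), D (Jul 11, 2025).
C is already junior to A, so the subordination agreement changes nothing.

B, A, C, D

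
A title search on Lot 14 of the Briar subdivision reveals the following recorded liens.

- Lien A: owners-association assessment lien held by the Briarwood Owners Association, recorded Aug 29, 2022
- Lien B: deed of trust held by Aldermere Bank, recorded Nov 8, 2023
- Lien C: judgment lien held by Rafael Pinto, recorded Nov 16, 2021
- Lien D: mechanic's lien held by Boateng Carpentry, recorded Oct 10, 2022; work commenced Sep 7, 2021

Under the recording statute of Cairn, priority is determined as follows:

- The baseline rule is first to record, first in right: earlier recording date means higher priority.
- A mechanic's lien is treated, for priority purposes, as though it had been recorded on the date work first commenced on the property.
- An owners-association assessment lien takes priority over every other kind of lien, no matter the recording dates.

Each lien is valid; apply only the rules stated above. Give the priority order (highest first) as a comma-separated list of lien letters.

A, D, C, B

Adjusting effective dates: D is treated as recorded Sep 7, 2021, the work-commencement date.
A is an owners-association assessment lien, so it outranks all other liens regardless of date.
Remaining liens by effective date: D (Sep 7, 2021), C (Nov 16, 2021), B (Nov 8, 2023).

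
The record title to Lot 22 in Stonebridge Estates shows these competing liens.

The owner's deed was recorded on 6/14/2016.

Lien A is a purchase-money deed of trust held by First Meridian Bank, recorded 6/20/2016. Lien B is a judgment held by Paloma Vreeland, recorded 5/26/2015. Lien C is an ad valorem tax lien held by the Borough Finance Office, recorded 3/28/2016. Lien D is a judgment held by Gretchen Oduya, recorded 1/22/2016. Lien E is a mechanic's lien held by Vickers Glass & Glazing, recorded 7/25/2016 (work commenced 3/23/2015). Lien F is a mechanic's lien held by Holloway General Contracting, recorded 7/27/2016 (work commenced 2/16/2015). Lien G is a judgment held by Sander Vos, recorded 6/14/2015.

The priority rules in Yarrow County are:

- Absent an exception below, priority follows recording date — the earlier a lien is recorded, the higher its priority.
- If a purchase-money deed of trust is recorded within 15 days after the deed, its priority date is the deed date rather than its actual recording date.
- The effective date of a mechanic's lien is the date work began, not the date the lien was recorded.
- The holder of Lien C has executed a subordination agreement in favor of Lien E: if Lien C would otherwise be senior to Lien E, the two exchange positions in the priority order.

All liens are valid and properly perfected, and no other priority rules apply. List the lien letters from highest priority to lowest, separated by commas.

Effective dates: A relates back to the deed date 6/14/2016; E's effective date is 3/23/2015, when work began; F's effective date is 2/16/2015, when work began.
By effective date, earliest first: F (2/16/2015), E (3/23/2015), B (5/26/2015), G (6/14/2015), D (1/22/2016), C (3/28/2016), A (6/14/2016).
C is already junior to E, so the subordination agreement changes nothing.

F, E, B, G, D, C, A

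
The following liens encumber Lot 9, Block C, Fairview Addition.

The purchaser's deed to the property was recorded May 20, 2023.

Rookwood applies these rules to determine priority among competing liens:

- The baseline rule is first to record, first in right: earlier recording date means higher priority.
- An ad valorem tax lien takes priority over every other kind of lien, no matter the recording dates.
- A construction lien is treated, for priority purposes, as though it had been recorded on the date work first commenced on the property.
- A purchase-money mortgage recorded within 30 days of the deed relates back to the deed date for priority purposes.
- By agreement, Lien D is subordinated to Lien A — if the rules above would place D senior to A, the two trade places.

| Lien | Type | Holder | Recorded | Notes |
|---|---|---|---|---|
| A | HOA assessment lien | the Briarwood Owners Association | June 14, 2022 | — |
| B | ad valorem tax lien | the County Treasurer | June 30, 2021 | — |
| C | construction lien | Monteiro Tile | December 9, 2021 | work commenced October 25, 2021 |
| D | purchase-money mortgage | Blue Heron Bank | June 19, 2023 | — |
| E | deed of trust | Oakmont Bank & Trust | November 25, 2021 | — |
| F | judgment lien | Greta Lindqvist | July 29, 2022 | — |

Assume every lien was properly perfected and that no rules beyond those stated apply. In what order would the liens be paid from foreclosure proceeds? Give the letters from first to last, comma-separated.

B, C, E, A, F, D

First, effective dates: C is treated as recorded October 25, 2021, the work-commencement date; D relates back to the deed date May 20, 2023.
As an ad valorem tax lien, B is senior to every other lien.
Among the remaining liens, by effective date: C (October 25, 2021), E (November 25, 2021), A (June 14, 2022), F (July 29, 2022), D (May 20, 2023).
D already ranks below A; the subordination has no effect.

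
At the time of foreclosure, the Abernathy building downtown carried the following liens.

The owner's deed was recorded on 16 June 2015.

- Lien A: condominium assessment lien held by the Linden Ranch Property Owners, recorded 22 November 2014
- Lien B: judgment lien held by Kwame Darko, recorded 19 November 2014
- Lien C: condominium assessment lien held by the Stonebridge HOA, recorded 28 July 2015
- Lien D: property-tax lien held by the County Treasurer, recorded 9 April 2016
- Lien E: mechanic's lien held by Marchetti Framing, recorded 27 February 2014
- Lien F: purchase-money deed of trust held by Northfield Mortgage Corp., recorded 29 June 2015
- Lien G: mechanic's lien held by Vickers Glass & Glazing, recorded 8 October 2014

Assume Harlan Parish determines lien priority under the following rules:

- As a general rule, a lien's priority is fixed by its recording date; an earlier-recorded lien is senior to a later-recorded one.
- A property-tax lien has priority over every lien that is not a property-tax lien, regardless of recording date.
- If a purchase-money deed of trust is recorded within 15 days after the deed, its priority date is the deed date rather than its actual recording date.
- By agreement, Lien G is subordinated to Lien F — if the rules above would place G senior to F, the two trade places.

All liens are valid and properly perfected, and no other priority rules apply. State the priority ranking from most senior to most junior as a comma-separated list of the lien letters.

Effective dates: F's effective date is the deed date, 16 June 2015.
D, as a property-tax lien, has superpriority and ranks first.
Remaining liens by effective date: E (27 February 2014), G (8 October 2014), B (19 November 2014), A (22 November 2014), F (16 June 2015), C (28 July 2015).
G is senior to F before the subordination, so the two trade places.

D, E, F, B, A, G, C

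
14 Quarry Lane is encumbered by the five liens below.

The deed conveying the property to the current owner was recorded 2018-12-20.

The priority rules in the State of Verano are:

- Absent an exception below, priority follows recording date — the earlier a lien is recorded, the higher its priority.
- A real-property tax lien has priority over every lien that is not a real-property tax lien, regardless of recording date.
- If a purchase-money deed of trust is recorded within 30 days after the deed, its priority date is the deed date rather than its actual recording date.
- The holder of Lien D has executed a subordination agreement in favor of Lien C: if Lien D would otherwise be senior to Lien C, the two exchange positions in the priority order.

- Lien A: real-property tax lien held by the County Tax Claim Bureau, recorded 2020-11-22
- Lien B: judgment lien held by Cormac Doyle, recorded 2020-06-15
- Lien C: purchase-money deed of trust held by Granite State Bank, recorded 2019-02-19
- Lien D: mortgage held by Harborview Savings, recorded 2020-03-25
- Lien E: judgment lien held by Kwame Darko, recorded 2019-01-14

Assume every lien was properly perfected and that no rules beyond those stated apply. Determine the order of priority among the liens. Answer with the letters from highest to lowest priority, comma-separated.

A, E, C, D, B

Adjusting effective dates: C was recorded 61 days after the deed, outside the 30-day window, so it keeps its recording date.
A is a real-property tax lien and takes priority over every other lien.
The other liens, earliest effective date first: E (2019-01-14), C (2019-02-19), D (2020-03-25), B (2020-06-15).
D already ranks below C; the subordination has no effect.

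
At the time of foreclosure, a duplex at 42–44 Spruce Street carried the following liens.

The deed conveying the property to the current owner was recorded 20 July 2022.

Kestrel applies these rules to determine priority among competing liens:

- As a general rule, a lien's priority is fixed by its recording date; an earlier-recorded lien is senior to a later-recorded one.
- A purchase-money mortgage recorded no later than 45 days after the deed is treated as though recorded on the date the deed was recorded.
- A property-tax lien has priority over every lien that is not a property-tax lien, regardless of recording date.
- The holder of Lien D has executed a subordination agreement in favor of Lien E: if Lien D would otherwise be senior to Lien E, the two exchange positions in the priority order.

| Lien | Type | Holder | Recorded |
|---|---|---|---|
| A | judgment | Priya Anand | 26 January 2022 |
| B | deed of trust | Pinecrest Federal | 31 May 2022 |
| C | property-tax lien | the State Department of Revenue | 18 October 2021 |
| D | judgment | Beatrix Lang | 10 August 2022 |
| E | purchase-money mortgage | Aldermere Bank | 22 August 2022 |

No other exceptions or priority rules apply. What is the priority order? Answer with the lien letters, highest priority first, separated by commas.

First, effective dates: E was recorded within the 45-day window, so its effective date is the deed date 20 July 2022.
C is a property-tax lien, so it outranks all other liens regardless of date.
Ordering the rest by effective date: A (26 January 2022), B (31 May 2022), E (20 July 2022), D (10 August 2022).
Since D is not senior to E, the subordination leaves the order unchanged.

C, A, B, E, D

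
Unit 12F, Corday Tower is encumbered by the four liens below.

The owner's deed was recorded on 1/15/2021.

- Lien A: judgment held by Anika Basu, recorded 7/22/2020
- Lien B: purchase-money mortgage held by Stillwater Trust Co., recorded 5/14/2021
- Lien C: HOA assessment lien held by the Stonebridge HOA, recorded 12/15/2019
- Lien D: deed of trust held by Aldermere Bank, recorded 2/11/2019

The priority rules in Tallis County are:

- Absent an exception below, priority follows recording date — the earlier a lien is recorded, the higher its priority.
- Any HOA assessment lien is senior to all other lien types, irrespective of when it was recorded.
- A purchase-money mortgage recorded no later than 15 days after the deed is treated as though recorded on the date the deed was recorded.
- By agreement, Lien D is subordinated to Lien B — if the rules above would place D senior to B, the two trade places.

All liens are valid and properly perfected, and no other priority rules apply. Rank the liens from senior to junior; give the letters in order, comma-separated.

Effective dates: B missed the 15-day window (119 days after the deed), so its recording date stands.
As an HOA assessment lien, C is senior to every other lien.
Ordering the rest by effective date: D (2/11/2019), A (7/22/2020), B (5/14/2021).
The subordination applies — D was senior to B — so D and B swap.

C, B, A, D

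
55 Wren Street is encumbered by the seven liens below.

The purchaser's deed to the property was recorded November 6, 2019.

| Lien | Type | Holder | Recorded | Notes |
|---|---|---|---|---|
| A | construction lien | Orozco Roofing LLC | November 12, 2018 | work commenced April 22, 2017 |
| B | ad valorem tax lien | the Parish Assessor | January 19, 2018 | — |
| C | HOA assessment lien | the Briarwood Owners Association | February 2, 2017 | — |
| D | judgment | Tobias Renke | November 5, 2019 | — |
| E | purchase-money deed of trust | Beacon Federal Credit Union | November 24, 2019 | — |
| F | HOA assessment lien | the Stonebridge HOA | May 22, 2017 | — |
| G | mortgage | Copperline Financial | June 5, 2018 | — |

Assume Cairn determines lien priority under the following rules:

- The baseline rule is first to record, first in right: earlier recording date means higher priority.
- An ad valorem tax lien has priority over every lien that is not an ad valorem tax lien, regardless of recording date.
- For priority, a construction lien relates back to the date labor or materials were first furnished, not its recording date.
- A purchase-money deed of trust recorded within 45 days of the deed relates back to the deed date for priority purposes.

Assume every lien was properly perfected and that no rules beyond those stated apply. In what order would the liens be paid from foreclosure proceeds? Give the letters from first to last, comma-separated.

B, C, A, F, G, D, E

Effective dates after the stated exceptions: A's effective date is April 22, 2017, when work began; E relates back to the deed date November 6, 2019.
B is an ad valorem tax lien and takes priority over every other lien.
Among the remaining liens, by effective date: C (February 2, 2017), A (April 22, 2017), F (May 22, 2017), G (June 5, 2018), D (November 5, 2019), E (November 6, 2019).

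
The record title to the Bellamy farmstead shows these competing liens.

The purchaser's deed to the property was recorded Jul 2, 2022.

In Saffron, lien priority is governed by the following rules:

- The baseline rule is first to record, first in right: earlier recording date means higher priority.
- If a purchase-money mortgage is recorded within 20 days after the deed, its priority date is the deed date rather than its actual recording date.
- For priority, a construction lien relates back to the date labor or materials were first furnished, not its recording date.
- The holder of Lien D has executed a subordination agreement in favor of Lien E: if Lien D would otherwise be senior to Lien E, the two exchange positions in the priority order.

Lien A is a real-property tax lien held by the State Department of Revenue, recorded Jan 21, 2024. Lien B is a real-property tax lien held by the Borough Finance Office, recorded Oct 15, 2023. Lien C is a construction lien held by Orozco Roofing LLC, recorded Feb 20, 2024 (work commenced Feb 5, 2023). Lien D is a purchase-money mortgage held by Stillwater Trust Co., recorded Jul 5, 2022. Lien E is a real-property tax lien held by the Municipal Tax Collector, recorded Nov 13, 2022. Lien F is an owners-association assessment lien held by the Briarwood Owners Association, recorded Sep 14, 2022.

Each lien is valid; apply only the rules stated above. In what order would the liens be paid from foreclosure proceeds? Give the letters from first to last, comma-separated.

First, effective dates: C relates back to Feb 5, 2023 (work commenced); D was recorded within the 20-day window, so its effective date is the deed date Jul 2, 2022.
Ordering by effective date: D (Jul 2, 2022), F (Sep 14, 2022), E (Nov 13, 2022), C (Feb 5, 2023), B (Oct 15, 2023), A (Jan 21, 2024).
Because D would otherwise rank above E, the subordination swaps them.

E, F, D, C, B, A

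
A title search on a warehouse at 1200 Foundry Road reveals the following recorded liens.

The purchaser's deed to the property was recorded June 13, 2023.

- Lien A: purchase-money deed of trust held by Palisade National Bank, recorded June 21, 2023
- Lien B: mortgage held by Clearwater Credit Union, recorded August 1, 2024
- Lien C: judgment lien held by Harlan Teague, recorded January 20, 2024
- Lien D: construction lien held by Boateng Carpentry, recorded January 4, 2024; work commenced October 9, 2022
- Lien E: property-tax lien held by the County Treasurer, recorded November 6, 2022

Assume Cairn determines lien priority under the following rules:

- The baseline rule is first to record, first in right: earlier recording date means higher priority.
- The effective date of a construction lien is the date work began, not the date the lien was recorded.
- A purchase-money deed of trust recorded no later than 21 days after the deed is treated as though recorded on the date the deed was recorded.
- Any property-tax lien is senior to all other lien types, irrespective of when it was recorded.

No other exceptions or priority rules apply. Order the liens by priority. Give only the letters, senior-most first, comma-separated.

E, D, A, C, B

Adjusting effective dates: A was recorded within the 21-day window, so its effective date is the deed date June 13, 2023; D is treated as recorded October 9, 2022, the work-commencement date.
E is a property-tax lien, so it outranks all other liens regardless of date.
Remaining liens by effective date: D (October 9, 2022), A (June 13, 2023), C (January 20, 2024), B (August 1, 2024).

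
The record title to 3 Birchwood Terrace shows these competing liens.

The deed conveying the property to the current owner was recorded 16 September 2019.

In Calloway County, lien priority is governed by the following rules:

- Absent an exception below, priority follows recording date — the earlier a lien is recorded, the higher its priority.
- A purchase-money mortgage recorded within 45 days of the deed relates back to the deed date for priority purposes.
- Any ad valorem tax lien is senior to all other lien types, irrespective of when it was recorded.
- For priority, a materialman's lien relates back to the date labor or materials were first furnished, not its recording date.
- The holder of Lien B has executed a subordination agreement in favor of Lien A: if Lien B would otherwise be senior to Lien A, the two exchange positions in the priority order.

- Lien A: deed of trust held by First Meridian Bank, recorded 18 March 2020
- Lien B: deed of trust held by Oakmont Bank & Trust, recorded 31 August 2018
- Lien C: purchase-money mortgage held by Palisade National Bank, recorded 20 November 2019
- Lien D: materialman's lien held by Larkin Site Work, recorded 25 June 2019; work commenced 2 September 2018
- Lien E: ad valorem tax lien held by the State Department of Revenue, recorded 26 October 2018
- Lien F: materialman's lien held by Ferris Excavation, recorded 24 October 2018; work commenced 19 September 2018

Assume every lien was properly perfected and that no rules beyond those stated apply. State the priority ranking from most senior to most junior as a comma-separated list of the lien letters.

E, A, D, F, C, B

Effective dates: C was recorded 65 days after the deed — beyond 45 days — so no relation-back applies; D is treated as recorded 2 September 2018, the work-commencement date; F's effective date is 19 September 2018, when work began.
E is an ad valorem tax lien, so it outranks all other liens regardless of date.
Remaining liens by effective date: B (31 August 2018), D (2 September 2018), F (19 September 2018), C (20 November 2019), A (18 March 2020).
B is senior to A before the subordination, so the two trade places.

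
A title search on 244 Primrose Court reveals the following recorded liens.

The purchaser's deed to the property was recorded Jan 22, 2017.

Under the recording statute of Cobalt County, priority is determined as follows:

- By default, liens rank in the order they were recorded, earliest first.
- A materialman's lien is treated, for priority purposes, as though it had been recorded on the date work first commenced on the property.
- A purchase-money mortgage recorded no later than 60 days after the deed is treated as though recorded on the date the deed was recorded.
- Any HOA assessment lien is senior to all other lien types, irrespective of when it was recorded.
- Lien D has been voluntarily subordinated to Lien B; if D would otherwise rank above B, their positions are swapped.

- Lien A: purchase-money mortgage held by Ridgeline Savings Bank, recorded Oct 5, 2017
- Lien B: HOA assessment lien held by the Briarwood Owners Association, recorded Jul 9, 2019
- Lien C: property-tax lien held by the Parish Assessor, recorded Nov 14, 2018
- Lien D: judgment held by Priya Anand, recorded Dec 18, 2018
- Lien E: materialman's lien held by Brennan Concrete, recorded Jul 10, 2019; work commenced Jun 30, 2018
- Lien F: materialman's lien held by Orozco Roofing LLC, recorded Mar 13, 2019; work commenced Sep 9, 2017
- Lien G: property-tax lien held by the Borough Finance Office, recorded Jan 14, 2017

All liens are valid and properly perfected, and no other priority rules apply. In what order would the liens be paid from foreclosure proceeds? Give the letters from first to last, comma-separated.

B, G, F, A, E, C, D

First, effective dates: A was recorded 256 days after the deed — beyond 60 days — so no relation-back applies; E is treated as recorded Jun 30, 2018, the work-commencement date; F's effective date is Sep 9, 2017, when work began.
B, as an HOA assessment lien, has superpriority and ranks first.
Ordering the rest by effective date: G (Jan 14, 2017), F (Sep 9, 2017), A (Oct 5, 2017), E (Jun 30, 2018), C (Nov 14, 2018), D (Dec 18, 2018).
D is already junior to B, so the subordination agreement changes nothing.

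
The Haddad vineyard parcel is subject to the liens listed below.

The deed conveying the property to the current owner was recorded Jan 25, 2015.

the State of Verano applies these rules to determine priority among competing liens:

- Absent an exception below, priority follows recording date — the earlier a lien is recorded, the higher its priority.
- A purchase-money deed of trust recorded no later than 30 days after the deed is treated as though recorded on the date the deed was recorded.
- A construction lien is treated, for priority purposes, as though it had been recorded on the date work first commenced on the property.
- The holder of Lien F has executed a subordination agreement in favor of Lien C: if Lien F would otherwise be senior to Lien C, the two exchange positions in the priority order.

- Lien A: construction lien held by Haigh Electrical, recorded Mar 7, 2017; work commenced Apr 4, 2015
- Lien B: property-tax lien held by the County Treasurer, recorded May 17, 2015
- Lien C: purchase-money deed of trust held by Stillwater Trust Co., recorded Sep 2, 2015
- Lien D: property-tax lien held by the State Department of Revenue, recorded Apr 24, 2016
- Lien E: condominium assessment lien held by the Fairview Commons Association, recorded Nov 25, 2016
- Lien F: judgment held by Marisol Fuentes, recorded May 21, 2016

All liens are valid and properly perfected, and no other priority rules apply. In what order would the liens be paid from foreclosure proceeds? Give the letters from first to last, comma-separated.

First, effective dates: A relates back to Apr 4, 2015 (work commenced); C was recorded 220 days after the deed, outside the 30-day window, so it keeps its recording date.
By effective date, earliest first: A (Apr 4, 2015), B (May 17, 2015), C (Sep 2, 2015), D (Apr 24, 2016), F (May 21, 2016), E (Nov 25, 2016).
Since F is not senior to C, the subordination leaves the order unchanged.

A, B, C, D, F, E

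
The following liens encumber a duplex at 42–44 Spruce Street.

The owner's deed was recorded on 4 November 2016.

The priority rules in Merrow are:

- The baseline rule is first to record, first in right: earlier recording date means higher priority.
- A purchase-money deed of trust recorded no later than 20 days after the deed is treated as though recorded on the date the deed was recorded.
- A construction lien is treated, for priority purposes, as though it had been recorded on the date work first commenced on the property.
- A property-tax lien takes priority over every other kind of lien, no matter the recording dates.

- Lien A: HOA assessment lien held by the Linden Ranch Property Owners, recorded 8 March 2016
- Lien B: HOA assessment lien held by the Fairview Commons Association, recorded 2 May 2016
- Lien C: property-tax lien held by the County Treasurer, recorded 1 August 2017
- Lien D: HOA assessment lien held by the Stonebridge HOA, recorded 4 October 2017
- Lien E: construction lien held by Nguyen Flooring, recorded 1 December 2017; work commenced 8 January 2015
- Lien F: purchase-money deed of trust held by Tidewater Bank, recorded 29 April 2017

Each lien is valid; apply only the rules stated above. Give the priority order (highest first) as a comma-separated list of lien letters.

Effective dates: E's effective date is 8 January 2015, when work began; F was recorded 176 days after the deed, outside the 20-day window, so it keeps its recording date.
C is a property-tax lien, so it outranks all other liens regardless of date.
Ordering the rest by effective date: E (8 January 2015), A (8 March 2016), B (2 May 2016), F (29 April 2017), D (4 October 2017).

C, E, A, B, F, D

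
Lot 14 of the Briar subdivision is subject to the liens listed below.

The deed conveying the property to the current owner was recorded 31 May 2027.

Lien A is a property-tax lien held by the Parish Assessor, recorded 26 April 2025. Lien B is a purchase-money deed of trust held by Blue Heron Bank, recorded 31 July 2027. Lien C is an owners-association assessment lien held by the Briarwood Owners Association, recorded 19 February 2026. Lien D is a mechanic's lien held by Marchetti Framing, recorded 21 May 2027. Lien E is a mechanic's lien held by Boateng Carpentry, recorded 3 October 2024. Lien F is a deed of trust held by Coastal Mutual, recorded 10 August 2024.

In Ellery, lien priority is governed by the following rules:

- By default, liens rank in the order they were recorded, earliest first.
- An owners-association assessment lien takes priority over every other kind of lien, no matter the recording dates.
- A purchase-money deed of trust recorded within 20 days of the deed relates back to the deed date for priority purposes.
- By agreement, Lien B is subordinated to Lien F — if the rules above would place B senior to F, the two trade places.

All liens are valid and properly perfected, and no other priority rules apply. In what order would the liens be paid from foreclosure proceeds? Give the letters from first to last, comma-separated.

C, F, E, A, D, B

First, effective dates: B was recorded 61 days after the deed — beyond 20 days — so no relation-back applies.
C is an owners-association assessment lien and takes priority over every other lien.
Ordering the rest by effective date: F (10 August 2024), E (3 October 2024), A (26 April 2025), D (21 May 2027), B (31 July 2027).
B is already junior to F, so the subordination agreement changes nothing.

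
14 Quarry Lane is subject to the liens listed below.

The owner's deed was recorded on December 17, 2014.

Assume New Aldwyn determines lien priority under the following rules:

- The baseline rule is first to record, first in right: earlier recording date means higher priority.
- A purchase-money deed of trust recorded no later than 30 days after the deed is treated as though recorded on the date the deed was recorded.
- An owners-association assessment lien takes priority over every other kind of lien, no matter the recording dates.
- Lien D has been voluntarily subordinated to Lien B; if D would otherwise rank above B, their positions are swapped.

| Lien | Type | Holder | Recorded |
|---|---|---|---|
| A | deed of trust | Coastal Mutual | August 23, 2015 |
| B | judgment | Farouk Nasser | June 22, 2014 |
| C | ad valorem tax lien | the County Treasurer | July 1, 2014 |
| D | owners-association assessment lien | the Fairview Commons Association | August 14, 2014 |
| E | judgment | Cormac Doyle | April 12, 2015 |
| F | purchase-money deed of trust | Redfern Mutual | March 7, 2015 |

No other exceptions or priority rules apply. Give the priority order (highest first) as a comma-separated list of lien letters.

B, D, C, F, E, A

First, effective dates: F missed the 30-day window (80 days after the deed), so its recording date stands.
D, as an owners-association assessment lien, has superpriority and ranks first.
Remaining liens by effective date: B (June 22, 2014), C (July 1, 2014), F (March 7, 2015), E (April 12, 2015), A (August 23, 2015).
D would otherwise be senior to B, so under the subordination agreement D and B exchange positions.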